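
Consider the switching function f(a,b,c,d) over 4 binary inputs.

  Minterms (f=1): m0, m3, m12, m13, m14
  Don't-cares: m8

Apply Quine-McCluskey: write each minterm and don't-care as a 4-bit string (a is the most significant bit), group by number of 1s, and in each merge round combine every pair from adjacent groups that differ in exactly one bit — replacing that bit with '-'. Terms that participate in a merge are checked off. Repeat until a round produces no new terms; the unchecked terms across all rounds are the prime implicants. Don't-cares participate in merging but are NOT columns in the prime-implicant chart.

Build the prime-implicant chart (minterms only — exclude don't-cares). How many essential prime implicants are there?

Round 0: 0000✓ 0011 1000✓ 1100✓ 1101✓ 1110✓
Round 1: -000 1-00 11-0 110-
PIs = {-000, 0011, 1-00, 11-0, 110-}
Coverage chart:
  m0: -000 ←essential
  m3: 0011 ←essential
  m12: 1-00,11-0,110-
  m13: 110- ←essential
  m14: 11-0 ←essential
Essential: -000, 0011, 11-0, 110-

4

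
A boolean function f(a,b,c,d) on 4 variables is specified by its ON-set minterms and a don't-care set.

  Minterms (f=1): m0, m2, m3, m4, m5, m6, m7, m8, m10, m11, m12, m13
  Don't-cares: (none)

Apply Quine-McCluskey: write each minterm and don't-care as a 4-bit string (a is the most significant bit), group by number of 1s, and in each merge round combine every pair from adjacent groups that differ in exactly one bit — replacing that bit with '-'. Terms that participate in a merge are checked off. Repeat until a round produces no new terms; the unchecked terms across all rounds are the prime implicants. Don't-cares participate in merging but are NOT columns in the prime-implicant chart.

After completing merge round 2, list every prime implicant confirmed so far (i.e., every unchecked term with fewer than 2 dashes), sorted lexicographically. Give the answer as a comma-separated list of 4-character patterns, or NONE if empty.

[col 0] 0000*, 0010*, 0011*, 0100*, 0101*, 0110*, 0111*, 1000*, 1010*, 1011*, 1100*, 1101*
[col 1] -000*, -010*, -011*, -100*, -101*, 0-00*, 0-10*, 0-11*, 00-0*, 001-*, 01-0*, 01-1*, 010-*, 011-*, 1-00*, 10-0*, 101-*, 110-*
[col 2] --00, -0-0, -01-, -10-, 0--0, 0-1-, 01--
Prime implicants: --00, -0-0, -01-, -10-, 0--0, 0-1-, 01--

NONE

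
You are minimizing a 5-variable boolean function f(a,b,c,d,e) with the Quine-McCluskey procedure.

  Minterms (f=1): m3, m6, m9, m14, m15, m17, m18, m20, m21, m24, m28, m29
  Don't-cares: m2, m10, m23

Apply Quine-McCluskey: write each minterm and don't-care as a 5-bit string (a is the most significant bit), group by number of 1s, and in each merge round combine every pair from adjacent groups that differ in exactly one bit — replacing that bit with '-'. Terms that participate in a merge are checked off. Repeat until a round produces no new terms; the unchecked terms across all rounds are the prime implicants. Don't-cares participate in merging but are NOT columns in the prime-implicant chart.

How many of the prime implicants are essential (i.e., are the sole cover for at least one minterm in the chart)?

Round 0: 00010✓ 00011✓ 00110✓ 01001 01010✓ 01110✓ 01111✓ 10001✓ 10010✓ 10100✓ 10101✓ 10111✓ 11000✓ 11100✓ 11101✓
Round 1: -0010 0-010✓ 0-110✓ 00-10✓ 0001- 01-10✓ 0111- 1-100✓ 1-101✓ 10-01 101-1 1010-✓ 11-00 1110-✓
Round 2: 0--10 1-10-
PIs = {-0010, 0--10, 0001-, 01001, 0111-, 1-10-, 10-01, 101-1, 11-00}
Coverage chart:
  m3: 0001- ←essential
  m6: 0--10 ←essential
  m9: 01001 ←essential
  m14: 0--10,0111-
  m15: 0111- ←essential
  m17: 10-01 ←essential
  m18: -0010 ←essential
  m20: 1-10- ←essential
  m21: 1-10-,10-01,101-1
  m24: 11-00 ←essential
  m28: 1-10-,11-00
  m29: 1-10- ←essential
Essential: -0010, 0--10, 0001-, 01001, 0111-, 1-10-, 10-01, 11-00

8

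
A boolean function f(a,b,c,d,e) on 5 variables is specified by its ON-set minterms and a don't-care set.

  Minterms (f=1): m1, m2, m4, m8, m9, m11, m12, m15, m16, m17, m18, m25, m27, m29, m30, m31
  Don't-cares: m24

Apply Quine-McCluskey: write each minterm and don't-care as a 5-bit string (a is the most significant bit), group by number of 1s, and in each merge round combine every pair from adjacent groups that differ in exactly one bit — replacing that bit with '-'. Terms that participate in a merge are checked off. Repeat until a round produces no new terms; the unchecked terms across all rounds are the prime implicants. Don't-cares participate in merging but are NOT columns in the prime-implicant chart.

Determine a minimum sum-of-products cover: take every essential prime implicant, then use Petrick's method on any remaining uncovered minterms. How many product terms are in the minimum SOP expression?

size-2^0 implicants → 00001(✓)  00010(✓)  00100(✓)  01000(✓)  01001(✓)  01011(✓)  01100(✓)  01111(✓)  10000(✓)  10001(✓)  10010(✓)  11000(✓)  11001(✓)  11011(✓)  11101(✓)  11110(✓)  11111(✓)
size-2^1 implicants → -0001(✓)  -0010  -1000(✓)  -1001(✓)  -1011(✓)  -1111(✓)  0-001(✓)  0-100  01-00  01-11(✓)  010-1(✓)  0100-(✓)  1-000(✓)  1-001(✓)  100-0  1000-(✓)  11-01(✓)  11-11(✓)  110-1(✓)  1100-(✓)  111-1(✓)  1111-
size-2^2 implicants → --001  -1-11  -10-1  -100-  1-00-  11--1
Unchecked terms (primes): --001, -0010, -1-11, -10-1, -100-, 0-100, 01-00, 1-00-, 100-0, 11--1, 1111-
Minterm coverage:
  m1 ⊆ --001 [E]
  m2 ⊆ -0010 [E]
  m4 ⊆ 0-100 [E]
  m8 ⊆ -100-,01-00
  m9 ⊆ --001,-10-1,-100-
  m11 ⊆ -1-11,-10-1
  m12 ⊆ 0-100,01-00
  m15 ⊆ -1-11 [E]
  m16 ⊆ 1-00-,100-0
  m17 ⊆ --001,1-00-
  m18 ⊆ -0010,100-0
  m25 ⊆ --001,-10-1,-100-,1-00-,11--1
  m27 ⊆ -1-11,-10-1,11--1
  m29 ⊆ 11--1 [E]
  m30 ⊆ 1111- [E]
  m31 ⊆ -1-11,11--1,1111-
E = {--001, -0010, -1-11, 0-100, 11--1, 1111-}
Petrick residual → -100-, 1-00-
Cover = c'd'e + b'c'de' + bde + bc'd' + a'cd'e' + ac'd' + abe + abcd  |cover|=8

8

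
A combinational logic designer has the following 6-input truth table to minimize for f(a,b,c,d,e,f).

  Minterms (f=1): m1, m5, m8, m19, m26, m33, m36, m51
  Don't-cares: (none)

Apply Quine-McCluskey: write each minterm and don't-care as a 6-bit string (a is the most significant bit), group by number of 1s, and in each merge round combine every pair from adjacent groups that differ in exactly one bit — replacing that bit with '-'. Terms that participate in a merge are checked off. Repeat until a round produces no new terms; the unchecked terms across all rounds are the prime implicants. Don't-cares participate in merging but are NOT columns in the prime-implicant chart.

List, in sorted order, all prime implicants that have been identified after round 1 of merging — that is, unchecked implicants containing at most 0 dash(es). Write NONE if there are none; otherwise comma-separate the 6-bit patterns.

001000, 011010, 100100

[col 0] 000001*, 000101*, 001000, 010011*, 011010, 100001*, 100100, 110011*
[col 1] -00001, -10011, 000-01
Prime implicants: -00001, -10011, 000-01, 001000, 011010, 100100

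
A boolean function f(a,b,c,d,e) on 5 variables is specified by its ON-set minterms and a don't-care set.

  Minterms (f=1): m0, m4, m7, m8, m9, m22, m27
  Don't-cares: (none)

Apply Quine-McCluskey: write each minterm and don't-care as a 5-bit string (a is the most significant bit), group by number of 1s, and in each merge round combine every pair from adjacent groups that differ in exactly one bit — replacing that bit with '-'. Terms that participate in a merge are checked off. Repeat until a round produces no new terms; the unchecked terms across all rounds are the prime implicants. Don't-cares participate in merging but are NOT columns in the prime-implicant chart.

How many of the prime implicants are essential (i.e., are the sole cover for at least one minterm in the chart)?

Round 0: 00000✓ 00100✓ 00111 01000✓ 01001✓ 10110 11011
Round 1: 0-000 00-00 0100-
PIs = {0-000, 00-00, 00111, 0100-, 10110, 11011}
Coverage chart:
  m0: 0-000,00-00
  m4: 00-00 ←essential
  m7: 00111 ←essential
  m8: 0-000,0100-
  m9: 0100- ←essential
  m22: 10110 ←essential
  m27: 11011 ←essential
Essential: 00-00, 00111, 0100-, 10110, 11011

5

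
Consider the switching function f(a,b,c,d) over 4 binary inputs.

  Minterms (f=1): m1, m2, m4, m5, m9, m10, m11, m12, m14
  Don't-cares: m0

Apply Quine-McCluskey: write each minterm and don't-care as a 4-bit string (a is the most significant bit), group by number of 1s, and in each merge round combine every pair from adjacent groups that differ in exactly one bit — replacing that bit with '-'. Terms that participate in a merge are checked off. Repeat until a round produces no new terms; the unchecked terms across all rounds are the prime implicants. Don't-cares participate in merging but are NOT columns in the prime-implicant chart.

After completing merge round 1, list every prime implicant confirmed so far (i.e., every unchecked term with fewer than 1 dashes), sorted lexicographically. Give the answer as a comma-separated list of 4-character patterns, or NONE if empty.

[col 0] 0000*, 0001*, 0010*, 0100*, 0101*, 1001*, 1010*, 1011*, 1100*, 1110*
[col 1] -001, -010, -100, 0-00*, 0-01*, 00-0, 000-*, 010-*, 1-10, 10-1, 101-, 11-0
[col 2] 0-0-
Prime implicants: -001, -010, -100, 0-0-, 00-0, 1-10, 10-1, 101-, 11-0

NONE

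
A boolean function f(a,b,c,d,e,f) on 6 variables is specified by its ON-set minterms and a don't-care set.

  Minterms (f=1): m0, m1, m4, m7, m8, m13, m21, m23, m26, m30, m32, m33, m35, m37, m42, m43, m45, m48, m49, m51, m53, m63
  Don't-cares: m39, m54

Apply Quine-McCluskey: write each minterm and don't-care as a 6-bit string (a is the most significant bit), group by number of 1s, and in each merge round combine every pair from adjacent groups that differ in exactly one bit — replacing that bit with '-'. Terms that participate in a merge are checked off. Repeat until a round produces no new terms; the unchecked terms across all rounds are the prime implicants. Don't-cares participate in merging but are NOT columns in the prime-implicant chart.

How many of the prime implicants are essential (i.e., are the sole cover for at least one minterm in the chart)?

[col 0] 000000*, 000001*, 000100*, 000111*, 001000*, 001101*, 010101*, 010111*, 011010*, 011110*, 100000*, 100001*, 100011*, 100101*, 100111*, 101010*, 101011*, 101101*, 110000*, 110001*, 110011*, 110101*, 110110, 111111
[col 1] -00000*, -00001*, -00111, -01101, -10101, 0-0111, 00-000, 000-00, 00000-*, 0101-1, 011-10, 1-0000*, 1-0001*, 1-0011*, 1-0101*, 10-011, 10-101, 100-01*, 100-11*, 1000-1*, 10000-*, 1001-1*, 10101-, 110-01*, 1100-1*, 11000-*
[col 2] -0000-, 1-0-01, 1-00-1, 1-000-, 100--1
Prime implicants: -0000-, -00111, -01101, -10101, 0-0111, 00-000, 000-00, 0101-1, 011-10, 1-0-01, 1-00-1, 1-000-, 10-011, 10-101, 100--1, 10101-, 110110, 111111
PI chart (minterm → PIs covering it):
  0 | -0000-,00-000,000-00
  1 | -0000-  (sole → essential)
  4 | 000-00  (sole → essential)
  7 | -00111,0-0111
  8 | 00-000  (sole → essential)
  13 | -01101  (sole → essential)
  21 | -10101,0101-1
  23 | 0-0111,0101-1
  26 | 011-10  (sole → essential)
  30 | 011-10  (sole → essential)
  32 | -0000-,1-000-
  33 | -0000-,1-0-01,1-00-1,1-000-,100--1
  35 | 1-00-1,10-011,100--1
  37 | 1-0-01,10-101,100--1
  42 | 10101-  (sole → essential)
  43 | 10-011,10101-
  45 | -01101,10-101
  48 | 1-000-  (sole → essential)
  49 | 1-0-01,1-00-1,1-000-
  51 | 1-00-1  (sole → essential)
  53 | -10101,1-0-01
  63 | 111111  (sole → essential)
Essential prime implicants: -0000-, -01101, 00-000, 000-00, 011-10, 1-00-1, 1-000-, 10101-, 111111

9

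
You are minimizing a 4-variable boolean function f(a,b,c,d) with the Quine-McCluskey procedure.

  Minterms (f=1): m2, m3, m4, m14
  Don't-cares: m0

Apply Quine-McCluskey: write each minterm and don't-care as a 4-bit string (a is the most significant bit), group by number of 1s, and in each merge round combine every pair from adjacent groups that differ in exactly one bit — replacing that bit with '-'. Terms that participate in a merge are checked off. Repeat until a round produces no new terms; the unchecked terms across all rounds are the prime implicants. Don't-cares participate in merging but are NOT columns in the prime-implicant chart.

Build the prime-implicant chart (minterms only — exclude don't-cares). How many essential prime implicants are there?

Round 0: 0000✓ 0010✓ 0011✓ 0100✓ 1110
Round 1: 0-00 00-0 001-
PIs = {0-00, 00-0, 001-, 1110}
Coverage chart:
  m2: 00-0,001-
  m3: 001- ←essential
  m4: 0-00 ←essential
  m14: 1110 ←essential
Essential: 0-00, 001-, 1110

3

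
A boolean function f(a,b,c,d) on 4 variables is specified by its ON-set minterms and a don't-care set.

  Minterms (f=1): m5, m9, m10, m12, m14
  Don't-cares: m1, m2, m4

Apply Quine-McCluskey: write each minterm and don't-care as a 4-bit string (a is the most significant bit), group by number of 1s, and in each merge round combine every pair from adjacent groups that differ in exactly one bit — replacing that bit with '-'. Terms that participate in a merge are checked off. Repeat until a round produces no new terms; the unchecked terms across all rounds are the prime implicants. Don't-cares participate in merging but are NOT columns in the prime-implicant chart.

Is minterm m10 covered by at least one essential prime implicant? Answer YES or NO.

Round 0: 0001✓ 0010✓ 0100✓ 0101✓ 1001✓ 1010✓ 1100✓ 1110✓
Round 1: -001 -010 -100 0-01 010- 1-10 11-0
PIs = {-001, -010, -100, 0-01, 010-, 1-10, 11-0}
Coverage chart:
  m5: 0-01,010-
  m9: -001 ←essential
  m10: -010,1-10
  m12: -100,11-0
  m14: 1-10,11-0
Essential: -001

NO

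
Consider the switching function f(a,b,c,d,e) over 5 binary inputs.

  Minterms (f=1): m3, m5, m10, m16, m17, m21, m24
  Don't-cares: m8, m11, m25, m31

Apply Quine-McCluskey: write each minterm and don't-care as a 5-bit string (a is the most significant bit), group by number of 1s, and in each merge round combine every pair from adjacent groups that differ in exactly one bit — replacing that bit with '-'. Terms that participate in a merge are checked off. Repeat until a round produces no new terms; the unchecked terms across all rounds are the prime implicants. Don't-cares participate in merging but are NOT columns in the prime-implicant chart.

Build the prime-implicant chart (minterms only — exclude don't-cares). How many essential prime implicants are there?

size-2^0 implicants → 00011(✓)  00101(✓)  01000(✓)  01010(✓)  01011(✓)  10000(✓)  10001(✓)  10101(✓)  11000(✓)  11001(✓)  11111
size-2^1 implicants → -0101  -1000  0-011  010-0  0101-  1-000(✓)  1-001(✓)  10-01  1000-(✓)  1100-(✓)
size-2^2 implicants → 1-00-
Unchecked terms (primes): -0101, -1000, 0-011, 010-0, 0101-, 1-00-, 10-01, 11111
Minterm coverage:
  m3 ⊆ 0-011 [E]
  m5 ⊆ -0101 [E]
  m10 ⊆ 010-0,0101-
  m16 ⊆ 1-00- [E]
  m17 ⊆ 1-00-,10-01
  m21 ⊆ -0101,10-01
  m24 ⊆ -1000,1-00-
E = {-0101, 0-011, 1-00-}

3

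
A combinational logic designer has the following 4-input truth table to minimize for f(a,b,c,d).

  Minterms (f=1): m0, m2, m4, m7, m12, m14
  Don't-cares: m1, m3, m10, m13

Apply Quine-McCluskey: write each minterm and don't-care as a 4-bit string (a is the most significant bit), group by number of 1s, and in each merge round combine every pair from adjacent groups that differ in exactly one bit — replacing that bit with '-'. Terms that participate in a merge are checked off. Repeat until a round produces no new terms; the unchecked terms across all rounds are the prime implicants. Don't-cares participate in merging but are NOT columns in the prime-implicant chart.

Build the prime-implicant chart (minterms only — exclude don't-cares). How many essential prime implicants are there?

1

[col 0] 0000*, 0001*, 0010*, 0011*, 0100*, 0111*, 1010*, 1100*, 1101*, 1110*
[col 1] -010, -100, 0-00, 0-11, 00-0*, 00-1*, 000-*, 001-*, 1-10, 11-0, 110-
[col 2] 00--
Prime implicants: -010, -100, 0-00, 0-11, 00--, 1-10, 11-0, 110-
PI chart (minterm → PIs covering it):
  0 | 0-00,00--
  2 | -010,00--
  4 | -100,0-00
  7 | 0-11  (sole → essential)
  12 | -100,11-0,110-
  14 | 1-10,11-0
Essential prime implicants: 0-11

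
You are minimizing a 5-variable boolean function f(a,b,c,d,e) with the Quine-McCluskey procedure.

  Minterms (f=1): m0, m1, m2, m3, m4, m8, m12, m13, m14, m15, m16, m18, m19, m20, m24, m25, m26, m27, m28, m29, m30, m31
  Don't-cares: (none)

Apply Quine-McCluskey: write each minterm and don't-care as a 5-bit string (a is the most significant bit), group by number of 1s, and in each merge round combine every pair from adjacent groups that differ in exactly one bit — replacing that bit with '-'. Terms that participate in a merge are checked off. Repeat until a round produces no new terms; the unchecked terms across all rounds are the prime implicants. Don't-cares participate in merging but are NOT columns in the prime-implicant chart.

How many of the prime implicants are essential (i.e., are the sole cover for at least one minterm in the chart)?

Round 0: 00000✓ 00001✓ 00010✓ 00011✓ 00100✓ 01000✓ 01100✓ 01101✓ 01110✓ 01111✓ 10000✓ 10010✓ 10011✓ 10100✓ 11000✓ 11001✓ 11010✓ 11011✓ 11100✓ 11101✓ 11110✓ 11111✓
Round 1: -0000✓ -0010✓ -0011✓ -0100✓ -1000✓ -1100✓ -1101✓ -1110✓ -1111✓ 0-000✓ 0-100✓ 00-00✓ 000-0✓ 000-1✓ 0000-✓ 0001-✓ 01-00✓ 011-0✓ 011-1✓ 0110-✓ 0111-✓ 1-000✓ 1-010✓ 1-011✓ 1-100✓ 10-00✓ 100-0✓ 1001-✓ 11-00✓ 11-01✓ 11-10✓ 11-11✓ 110-0✓ 110-1✓ 1100-✓ 1101-✓ 111-0✓ 111-1✓ 1110-✓ 1111-✓
Round 2: --000✓ --100✓ -0-00✓ -00-0 -001- -1-00✓ -11-0✓ -11-1✓ -110-✓ -111-✓ 0--00✓ 000-- 011--✓ 1--00✓ 1-0-0 1-01- 11--0✓ 11--1✓ 11-0-✓ 11-1-✓ 110--✓ 111--✓
Round 3: ---00 -11-- 11---
PIs = {---00, -00-0, -001-, -11--, 000--, 1-0-0, 1-01-, 11---}
Coverage chart:
  m0: ---00,-00-0,000--
  m1: 000-- ←essential
  m2: -00-0,-001-,000--
  m3: -001-,000--
  m4: ---00 ←essential
  m8: ---00 ←essential
  m12: ---00,-11--
  m13: -11-- ←essential
  m14: -11-- ←essential
  m15: -11-- ←essential
  m16: ---00,-00-0,1-0-0
  m18: -00-0,-001-,1-0-0,1-01-
  m19: -001-,1-01-
  m20: ---00 ←essential
  m24: ---00,1-0-0,11---
  m25: 11--- ←essential
  m26: 1-0-0,1-01-,11---
  m27: 1-01-,11---
  m28: ---00,-11--,11---
  m29: -11--,11---
  m30: -11--,11---
  m31: -11--,11---
Essential: ---00, -11--, 000--, 11---

4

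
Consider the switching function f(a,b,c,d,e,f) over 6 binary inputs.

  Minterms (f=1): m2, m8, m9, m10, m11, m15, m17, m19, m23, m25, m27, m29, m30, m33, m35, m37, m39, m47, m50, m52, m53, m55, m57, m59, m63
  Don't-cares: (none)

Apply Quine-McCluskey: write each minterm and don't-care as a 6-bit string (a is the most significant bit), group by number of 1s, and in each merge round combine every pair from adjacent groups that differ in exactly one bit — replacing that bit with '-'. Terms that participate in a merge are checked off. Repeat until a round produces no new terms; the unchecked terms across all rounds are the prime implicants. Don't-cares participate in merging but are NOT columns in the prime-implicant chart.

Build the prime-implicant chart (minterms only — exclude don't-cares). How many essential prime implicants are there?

Round 0: 000010✓ 001000✓ 001001✓ 001010✓ 001011✓ 001111✓ 010001✓ 010011✓ 010111✓ 011001✓ 011011✓ 011101✓ 011110 100001✓ 100011✓ 100101✓ 100111✓ 101111✓ 110010 110100✓ 110101✓ 110111✓ 111001✓ 111011✓ 111111✓
Round 1: -01111 -10111 -11001✓ -11011✓ 0-1001✓ 0-1011✓ 00-010 001-11 0010-0✓ 0010-1✓ 00100-✓ 00101-✓ 01-001✓ 01-011✓ 010-11 0100-1✓ 011-01 0110-1✓ 1-0101✓ 1-0111✓ 1-1111✓ 10-111✓ 100-01✓ 100-11✓ 1000-1✓ 1001-1✓ 11-111✓ 1101-1✓ 11010- 111-11 1110-1✓
Round 2: -110-1 0-10-1 0010-- 01-0-1 1--111 1-01-1 100--1
PIs = {-01111, -10111, -110-1, 0-10-1, 00-010, 001-11, 0010--, 01-0-1, 010-11, 011-01, 011110, 1--111, 1-01-1, 100--1, 110010, 11010-, 111-11}
Coverage chart:
  m2: 00-010 ←essential
  m8: 0010-- ←essential
  m9: 0-10-1,0010--
  m10: 00-010,0010--
  m11: 0-10-1,001-11,0010--
  m15: -01111,001-11
  m17: 01-0-1 ←essential
  m19: 01-0-1,010-11
  m23: -10111,010-11
  m25: -110-1,0-10-1,01-0-1,011-01
  m27: -110-1,0-10-1,01-0-1
  m29: 011-01 ←essential
  m30: 011110 ←essential
  m33: 100--1 ←essential
  m35: 100--1 ←essential
  m37: 1-01-1,100--1
  m39: 1--111,1-01-1,100--1
  m47: -01111,1--111
  m50: 110010 ←essential
  m52: 11010- ←essential
  m53: 1-01-1,11010-
  m55: -10111,1--111,1-01-1
  m57: -110-1 ←essential
  m59: -110-1,111-11
  m63: 1--111,111-11
Essential: -110-1, 00-010, 0010--, 01-0-1, 011-01, 011110, 100--1, 110010, 11010-

9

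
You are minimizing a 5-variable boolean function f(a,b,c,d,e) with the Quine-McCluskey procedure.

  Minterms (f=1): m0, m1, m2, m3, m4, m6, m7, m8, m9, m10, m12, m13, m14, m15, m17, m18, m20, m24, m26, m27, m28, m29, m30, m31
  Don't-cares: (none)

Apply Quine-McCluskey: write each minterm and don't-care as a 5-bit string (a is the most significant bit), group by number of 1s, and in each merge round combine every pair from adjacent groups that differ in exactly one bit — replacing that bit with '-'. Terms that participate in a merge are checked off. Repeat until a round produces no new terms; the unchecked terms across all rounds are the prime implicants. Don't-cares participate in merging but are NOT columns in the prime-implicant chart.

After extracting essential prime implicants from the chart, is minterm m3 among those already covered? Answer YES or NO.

NO

[col 0] 00000*, 00001*, 00010*, 00011*, 00100*, 00110*, 00111*, 01000*, 01001*, 01010*, 01100*, 01101*, 01110*, 01111*, 10001*, 10010*, 10100*, 11000*, 11010*, 11011*, 11100*, 11101*, 11110*, 11111*
[col 1] -0001, -0010*, -0100*, -1000*, -1010*, -1100*, -1101*, -1110*, -1111*, 0-000*, 0-001*, 0-010*, 0-100*, 0-110*, 0-111*, 00-00*, 00-10*, 00-11*, 000-0*, 000-1*, 0000-*, 0001-*, 001-0*, 0011-*, 01-00*, 01-01*, 01-10*, 010-0*, 0100-*, 011-0*, 011-1*, 0110-*, 0111-*, 1-010*, 1-100*, 11-00*, 11-10*, 11-11*, 110-0*, 1101-*, 111-0*, 111-1*, 1110-*, 1111-*
[col 2] --010, --100, -1-00*, -1-10*, -10-0*, -11-0*, -11-1*, -110-*, -111-*, 0--00*, 0--10*, 0-0-0*, 0-00-, 0-1-0*, 0-11-, 00--0*, 00-1-, 000--, 01--0*, 01-0-, 011--*, 11--0*, 11-1-, 111--*
[col 3] -1--0, -11--, 0---0
Prime implicants: --010, --100, -0001, -1--0, -11--, 0---0, 0-00-, 0-11-, 00-1-, 000--, 01-0-, 11-1-
PI chart (minterm → PIs covering it):
  0 | 0---0,0-00-,000--
  1 | -0001,0-00-,000--
  2 | --010,0---0,00-1-,000--
  3 | 00-1-,000--
  4 | --100,0---0
  6 | 0---0,0-11-,00-1-
  7 | 0-11-,00-1-
  8 | -1--0,0---0,0-00-,01-0-
  9 | 0-00-,01-0-
  10 | --010,-1--0,0---0
  12 | --100,-1--0,-11--,0---0,01-0-
  13 | -11--,01-0-
  14 | -1--0,-11--,0---0,0-11-
  15 | -11--,0-11-
  17 | -0001  (sole → essential)
  18 | --010  (sole → essential)
  20 | --100  (sole → essential)
  24 | -1--0  (sole → essential)
  26 | --010,-1--0,11-1-
  27 | 11-1-  (sole → essential)
  28 | --100,-1--0,-11--
  29 | -11--  (sole → essential)
  30 | -1--0,-11--,11-1-
  31 | -11--,11-1-
Essential prime implicants: --010, --100, -0001, -1--0, -11--, 11-1-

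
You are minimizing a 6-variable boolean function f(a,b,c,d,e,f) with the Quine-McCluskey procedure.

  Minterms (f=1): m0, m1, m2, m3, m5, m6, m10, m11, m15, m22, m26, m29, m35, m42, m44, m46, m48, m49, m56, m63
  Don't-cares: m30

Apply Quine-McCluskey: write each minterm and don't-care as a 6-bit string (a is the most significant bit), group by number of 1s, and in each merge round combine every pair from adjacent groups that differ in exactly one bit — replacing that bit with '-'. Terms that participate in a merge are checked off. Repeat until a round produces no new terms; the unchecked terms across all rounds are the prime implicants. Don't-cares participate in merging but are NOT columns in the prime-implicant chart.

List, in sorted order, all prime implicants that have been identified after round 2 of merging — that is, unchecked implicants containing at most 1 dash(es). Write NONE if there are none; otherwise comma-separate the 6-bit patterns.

-00011, -01010, 0-0110, 0-1010, 000-01, 000-10, 001-11, 01-110, 011-10, 011101, 101-10, 1011-0, 11-000, 11000-, 111111

[col 0] 000000*, 000001*, 000010*, 000011*, 000101*, 000110*, 001010*, 001011*, 001111*, 010110*, 011010*, 011101, 011110*, 100011*, 101010*, 101100*, 101110*, 110000*, 110001*, 111000*, 111111
[col 1] -00011, -01010, 0-0110, 0-1010, 00-010*, 00-011*, 000-01, 000-10, 0000-0*, 0000-1*, 00000-*, 00001-*, 001-11, 00101-*, 01-110, 011-10, 101-10, 1011-0, 11-000, 11000-
[col 2] 00-01-, 0000--
Prime implicants: -00011, -01010, 0-0110, 0-1010, 00-01-, 000-01, 000-10, 0000--, 001-11, 01-110, 011-10, 011101, 101-10, 1011-0, 11-000, 11000-, 111111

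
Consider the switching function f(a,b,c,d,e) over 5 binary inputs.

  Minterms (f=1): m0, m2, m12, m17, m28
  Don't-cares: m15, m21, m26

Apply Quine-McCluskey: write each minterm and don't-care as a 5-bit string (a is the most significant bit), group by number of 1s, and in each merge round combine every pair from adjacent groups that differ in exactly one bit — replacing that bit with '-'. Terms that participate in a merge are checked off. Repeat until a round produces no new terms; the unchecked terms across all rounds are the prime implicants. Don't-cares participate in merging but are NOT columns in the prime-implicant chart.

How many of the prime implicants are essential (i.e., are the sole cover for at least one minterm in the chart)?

3

Round 0: 00000✓ 00010✓ 01100✓ 01111 10001✓ 10101✓ 11010 11100✓
Round 1: -1100 000-0 10-01
PIs = {-1100, 000-0, 01111, 10-01, 11010}
Coverage chart:
  m0: 000-0 ←essential
  m2: 000-0 ←essential
  m12: -1100 ←essential
  m17: 10-01 ←essential
  m28: -1100 ←essential
Essential: -1100, 000-0, 10-01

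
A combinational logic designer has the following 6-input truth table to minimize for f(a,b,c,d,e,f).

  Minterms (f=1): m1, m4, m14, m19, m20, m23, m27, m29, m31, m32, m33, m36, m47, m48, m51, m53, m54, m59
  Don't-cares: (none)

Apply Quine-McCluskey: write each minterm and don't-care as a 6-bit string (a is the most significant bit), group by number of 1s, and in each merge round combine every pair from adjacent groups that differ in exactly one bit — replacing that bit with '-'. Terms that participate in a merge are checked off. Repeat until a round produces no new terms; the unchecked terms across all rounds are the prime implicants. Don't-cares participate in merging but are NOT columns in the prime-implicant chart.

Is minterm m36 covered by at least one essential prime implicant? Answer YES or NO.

NO

size-2^0 implicants → 000001(✓)  000100(✓)  001110  010011(✓)  010100(✓)  010111(✓)  011011(✓)  011101(✓)  011111(✓)  100000(✓)  100001(✓)  100100(✓)  101111  110000(✓)  110011(✓)  110101  110110  111011(✓)
size-2^1 implicants → -00001  -00100  -10011(✓)  -11011(✓)  0-0100  01-011(✓)  01-111(✓)  010-11(✓)  011-11(✓)  0111-1  1-0000  100-00  10000-  11-011(✓)
size-2^2 implicants → -1-011  01--11
Unchecked terms (primes): -00001, -00100, -1-011, 0-0100, 001110, 01--11, 0111-1, 1-0000, 100-00, 10000-, 101111, 110101, 110110
Minterm coverage:
  m1 ⊆ -00001 [E]
  m4 ⊆ -00100,0-0100
  m14 ⊆ 001110 [E]
  m19 ⊆ -1-011,01--11
  m20 ⊆ 0-0100 [E]
  m23 ⊆ 01--11 [E]
  m27 ⊆ -1-011,01--11
  m29 ⊆ 0111-1 [E]
  m31 ⊆ 01--11,0111-1
  m32 ⊆ 1-0000,100-00,10000-
  m33 ⊆ -00001,10000-
  m36 ⊆ -00100,100-00
  m47 ⊆ 101111 [E]
  m48 ⊆ 1-0000 [E]
  m51 ⊆ -1-011 [E]
  m53 ⊆ 110101 [E]
  m54 ⊆ 110110 [E]
  m59 ⊆ -1-011 [E]
E = {-00001, -1-011, 0-0100, 001110, 01--11, 0111-1, 1-0000, 101111, 110101, 110110}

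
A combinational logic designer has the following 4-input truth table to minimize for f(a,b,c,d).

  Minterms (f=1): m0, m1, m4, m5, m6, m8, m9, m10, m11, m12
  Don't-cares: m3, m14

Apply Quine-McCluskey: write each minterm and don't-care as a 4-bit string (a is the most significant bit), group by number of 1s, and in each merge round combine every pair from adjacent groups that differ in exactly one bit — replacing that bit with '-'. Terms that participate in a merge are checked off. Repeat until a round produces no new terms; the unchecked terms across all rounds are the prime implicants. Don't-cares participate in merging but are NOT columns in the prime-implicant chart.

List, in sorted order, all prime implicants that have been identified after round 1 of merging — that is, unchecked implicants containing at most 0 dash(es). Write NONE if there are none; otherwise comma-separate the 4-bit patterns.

size-2^0 implicants → 0000(✓)  0001(✓)  0011(✓)  0100(✓)  0101(✓)  0110(✓)  1000(✓)  1001(✓)  1010(✓)  1011(✓)  1100(✓)  1110(✓)
size-2^1 implicants → -000(✓)  -001(✓)  -011(✓)  -100(✓)  -110(✓)  0-00(✓)  0-01(✓)  00-1(✓)  000-(✓)  01-0(✓)  010-(✓)  1-00(✓)  1-10(✓)  10-0(✓)  10-1(✓)  100-(✓)  101-(✓)  11-0(✓)
size-2^2 implicants → --00  -0-1  -00-  -1-0  0-0-  1--0  10--
Unchecked terms (primes): --00, -0-1, -00-, -1-0, 0-0-, 1--0, 10--

NONE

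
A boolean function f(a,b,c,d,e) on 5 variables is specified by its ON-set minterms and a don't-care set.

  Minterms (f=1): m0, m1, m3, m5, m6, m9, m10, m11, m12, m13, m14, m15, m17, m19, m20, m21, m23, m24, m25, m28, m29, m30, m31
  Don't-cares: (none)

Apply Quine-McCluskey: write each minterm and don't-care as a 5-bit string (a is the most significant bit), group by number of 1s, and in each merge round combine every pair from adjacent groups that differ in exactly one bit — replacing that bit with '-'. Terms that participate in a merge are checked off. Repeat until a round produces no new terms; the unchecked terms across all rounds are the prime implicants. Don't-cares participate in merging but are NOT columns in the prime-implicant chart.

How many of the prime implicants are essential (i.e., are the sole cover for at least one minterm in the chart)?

Round 0: 00000✓ 00001✓ 00011✓ 00101✓ 00110✓ 01001✓ 01010✓ 01011✓ 01100✓ 01101✓ 01110✓ 01111✓ 10001✓ 10011✓ 10100✓ 10101✓ 10111✓ 11000✓ 11001✓ 11100✓ 11101✓ 11110✓ 11111✓
Round 1: -0001✓ -0011✓ -0101✓ -1001✓ -1100✓ -1101✓ -1110✓ -1111✓ 0-001✓ 0-011✓ 0-101✓ 0-110 00-01✓ 000-1✓ 0000- 01-01✓ 01-10✓ 01-11✓ 010-1✓ 0101-✓ 011-0✓ 011-1✓ 0110-✓ 0111-✓ 1-001✓ 1-100✓ 1-101✓ 1-111✓ 10-01✓ 10-11✓ 100-1✓ 101-1✓ 1010-✓ 11-00✓ 11-01✓ 1100-✓ 111-0✓ 111-1✓ 1110-✓ 1111-✓
Round 2: --001✓ --101✓ -0-01✓ -00-1 -1-01✓ -11-0✓ -11-1✓ -110-✓ -111-✓ 0--01✓ 0-0-1 01--1 01-1- 011--✓ 1--01✓ 1-1-1 1-10- 10--1 11-0- 111--✓
Round 3: ---01 -11--
PIs = {---01, -00-1, -11--, 0-0-1, 0-110, 0000-, 01--1, 01-1-, 1-1-1, 1-10-, 10--1, 11-0-}
Coverage chart:
  m0: 0000- ←essential
  m1: ---01,-00-1,0-0-1,0000-
  m3: -00-1,0-0-1
  m5: ---01 ←essential
  m6: 0-110 ←essential
  m9: ---01,0-0-1,01--1
  m10: 01-1- ←essential
  m11: 0-0-1,01--1,01-1-
  m12: -11-- ←essential
  m13: ---01,-11--,01--1
  m14: -11--,0-110,01-1-
  m15: -11--,01--1,01-1-
  m17: ---01,-00-1,10--1
  m19: -00-1,10--1
  m20: 1-10- ←essential
  m21: ---01,1-1-1,1-10-,10--1
  m23: 1-1-1,10--1
  m24: 11-0- ←essential
  m25: ---01,11-0-
  m28: -11--,1-10-,11-0-
  m29: ---01,-11--,1-1-1,1-10-,11-0-
  m30: -11-- ←essential
  m31: -11--,1-1-1
Essential: ---01, -11--, 0-110, 0000-, 01-1-, 1-10-, 11-0-

7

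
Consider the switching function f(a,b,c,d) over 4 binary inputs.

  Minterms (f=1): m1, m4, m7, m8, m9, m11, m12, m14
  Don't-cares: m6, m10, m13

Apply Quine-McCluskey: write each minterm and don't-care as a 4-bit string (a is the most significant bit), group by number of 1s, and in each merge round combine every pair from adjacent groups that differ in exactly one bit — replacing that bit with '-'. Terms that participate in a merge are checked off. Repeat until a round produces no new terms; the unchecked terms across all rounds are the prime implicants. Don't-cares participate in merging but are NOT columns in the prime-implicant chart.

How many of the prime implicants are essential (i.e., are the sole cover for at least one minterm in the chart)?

[col 0] 0001*, 0100*, 0110*, 0111*, 1000*, 1001*, 1010*, 1011*, 1100*, 1101*, 1110*
[col 1] -001, -100*, -110*, 01-0*, 011-, 1-00*, 1-01*, 1-10*, 10-0*, 10-1*, 100-*, 101-*, 11-0*, 110-*
[col 2] -1-0, 1--0, 1-0-, 10--
Prime implicants: -001, -1-0, 011-, 1--0, 1-0-, 10--
PI chart (minterm → PIs covering it):
  1 | -001  (sole → essential)
  4 | -1-0  (sole → essential)
  7 | 011-  (sole → essential)
  8 | 1--0,1-0-,10--
  9 | -001,1-0-,10--
  11 | 10--  (sole → essential)
  12 | -1-0,1--0,1-0-
  14 | -1-0,1--0
Essential prime implicants: -001, -1-0, 011-, 10--

4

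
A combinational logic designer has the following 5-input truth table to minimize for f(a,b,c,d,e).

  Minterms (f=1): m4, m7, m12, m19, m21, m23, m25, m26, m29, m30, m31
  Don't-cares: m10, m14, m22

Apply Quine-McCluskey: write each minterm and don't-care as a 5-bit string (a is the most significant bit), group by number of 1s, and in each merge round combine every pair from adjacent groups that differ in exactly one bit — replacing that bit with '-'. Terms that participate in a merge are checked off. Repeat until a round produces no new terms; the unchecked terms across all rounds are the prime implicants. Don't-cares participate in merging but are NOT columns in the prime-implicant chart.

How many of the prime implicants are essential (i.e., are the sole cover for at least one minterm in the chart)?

[col 0] 00100*, 00111*, 01010*, 01100*, 01110*, 10011*, 10101*, 10110*, 10111*, 11001*, 11010*, 11101*, 11110*, 11111*
[col 1] -0111, -1010*, -1110*, 0-100, 01-10*, 011-0, 1-101*, 1-110*, 1-111*, 10-11, 101-1*, 1011-*, 11-01, 11-10*, 111-1*, 1111-*
[col 2] -1-10, 1-1-1, 1-11-
Prime implicants: -0111, -1-10, 0-100, 011-0, 1-1-1, 1-11-, 10-11, 11-01
PI chart (minterm → PIs covering it):
  4 | 0-100  (sole → essential)
  7 | -0111  (sole → essential)
  12 | 0-100,011-0
  19 | 10-11  (sole → essential)
  21 | 1-1-1  (sole → essential)
  23 | -0111,1-1-1,1-11-,10-11
  25 | 11-01  (sole → essential)
  26 | -1-10  (sole → essential)
  29 | 1-1-1,11-01
  30 | -1-10,1-11-
  31 | 1-1-1,1-11-
Essential prime implicants: -0111, -1-10, 0-100, 1-1-1, 10-11, 11-01

6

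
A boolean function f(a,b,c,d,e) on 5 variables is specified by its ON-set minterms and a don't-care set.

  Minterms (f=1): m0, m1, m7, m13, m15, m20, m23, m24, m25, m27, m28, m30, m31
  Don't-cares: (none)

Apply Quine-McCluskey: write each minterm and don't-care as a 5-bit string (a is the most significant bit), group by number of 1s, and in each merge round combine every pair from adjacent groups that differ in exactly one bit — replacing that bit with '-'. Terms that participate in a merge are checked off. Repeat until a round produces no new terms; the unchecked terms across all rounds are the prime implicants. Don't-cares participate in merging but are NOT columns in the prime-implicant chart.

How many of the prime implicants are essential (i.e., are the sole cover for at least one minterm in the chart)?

4

size-2^0 implicants → 00000(✓)  00001(✓)  00111(✓)  01101(✓)  01111(✓)  10100(✓)  10111(✓)  11000(✓)  11001(✓)  11011(✓)  11100(✓)  11110(✓)  11111(✓)
size-2^1 implicants → -0111(✓)  -1111(✓)  0-111(✓)  0000-  011-1  1-100  1-111(✓)  11-00  11-11  110-1  1100-  111-0  1111-
size-2^2 implicants → --111
Unchecked terms (primes): --111, 0000-, 011-1, 1-100, 11-00, 11-11, 110-1, 1100-, 111-0, 1111-
Minterm coverage:
  m0 ⊆ 0000- [E]
  m1 ⊆ 0000- [E]
  m7 ⊆ --111 [E]
  m13 ⊆ 011-1 [E]
  m15 ⊆ --111,011-1
  m20 ⊆ 1-100 [E]
  m23 ⊆ --111 [E]
  m24 ⊆ 11-00,1100-
  m25 ⊆ 110-1,1100-
  m27 ⊆ 11-11,110-1
  m28 ⊆ 1-100,11-00,111-0
  m30 ⊆ 111-0,1111-
  m31 ⊆ --111,11-11,1111-
E = {--111, 0000-, 011-1, 1-100}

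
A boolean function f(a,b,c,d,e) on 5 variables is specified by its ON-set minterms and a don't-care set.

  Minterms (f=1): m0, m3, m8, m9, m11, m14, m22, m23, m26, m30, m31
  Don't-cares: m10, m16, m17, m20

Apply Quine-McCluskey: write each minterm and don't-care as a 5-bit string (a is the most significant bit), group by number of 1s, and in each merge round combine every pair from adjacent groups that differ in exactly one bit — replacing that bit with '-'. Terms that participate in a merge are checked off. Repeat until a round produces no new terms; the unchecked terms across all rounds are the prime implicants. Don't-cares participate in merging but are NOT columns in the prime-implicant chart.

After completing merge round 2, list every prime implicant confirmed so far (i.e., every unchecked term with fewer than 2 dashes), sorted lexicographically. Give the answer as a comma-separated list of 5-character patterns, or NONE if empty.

-0000, 0-000, 0-011, 10-00, 1000-, 101-0

[col 0] 00000*, 00011*, 01000*, 01001*, 01010*, 01011*, 01110*, 10000*, 10001*, 10100*, 10110*, 10111*, 11010*, 11110*, 11111*
[col 1] -0000, -1010*, -1110*, 0-000, 0-011, 01-10*, 010-0*, 010-1*, 0100-*, 0101-*, 1-110*, 1-111*, 10-00, 1000-, 101-0, 1011-*, 11-10*, 1111-*
[col 2] -1-10, 010--, 1-11-
Prime implicants: -0000, -1-10, 0-000, 0-011, 010--, 1-11-, 10-00, 1000-, 101-0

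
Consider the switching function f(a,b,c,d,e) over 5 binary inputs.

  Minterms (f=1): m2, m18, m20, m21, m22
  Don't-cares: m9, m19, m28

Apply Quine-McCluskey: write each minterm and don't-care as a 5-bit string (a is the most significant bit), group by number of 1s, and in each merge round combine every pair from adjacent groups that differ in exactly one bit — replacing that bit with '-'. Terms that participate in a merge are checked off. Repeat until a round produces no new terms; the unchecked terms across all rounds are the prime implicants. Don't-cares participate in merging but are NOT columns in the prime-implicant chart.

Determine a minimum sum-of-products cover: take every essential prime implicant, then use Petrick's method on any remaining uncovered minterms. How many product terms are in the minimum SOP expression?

3

[col 0] 00010*, 01001, 10010*, 10011*, 10100*, 10101*, 10110*, 11100*
[col 1] -0010, 1-100, 10-10, 1001-, 101-0, 1010-
Prime implicants: -0010, 01001, 1-100, 10-10, 1001-, 101-0, 1010-
PI chart (minterm → PIs covering it):
  2 | -0010  (sole → essential)
  18 | -0010,10-10,1001-
  20 | 1-100,101-0,1010-
  21 | 1010-  (sole → essential)
  22 | 10-10,101-0
Essential prime implicants: -0010, 1010-
Petrick residual → 10-10
Minimum SOP uses 3 PIs: b'c'de' + ab'de' + ab'cd'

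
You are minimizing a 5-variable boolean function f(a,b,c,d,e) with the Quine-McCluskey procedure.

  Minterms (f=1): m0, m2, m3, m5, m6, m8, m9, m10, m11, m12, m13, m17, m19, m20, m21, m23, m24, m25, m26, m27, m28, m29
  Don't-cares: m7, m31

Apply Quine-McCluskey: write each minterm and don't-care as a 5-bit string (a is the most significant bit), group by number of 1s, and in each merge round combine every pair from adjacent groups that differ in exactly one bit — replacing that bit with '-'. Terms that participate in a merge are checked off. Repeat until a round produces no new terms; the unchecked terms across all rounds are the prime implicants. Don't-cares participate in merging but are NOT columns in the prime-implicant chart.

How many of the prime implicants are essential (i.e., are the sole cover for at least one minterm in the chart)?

[col 0] 00000*, 00010*, 00011*, 00101*, 00110*, 00111*, 01000*, 01001*, 01010*, 01011*, 01100*, 01101*, 10001*, 10011*, 10100*, 10101*, 10111*, 11000*, 11001*, 11010*, 11011*, 11100*, 11101*, 11111*
[col 1] -0011*, -0101*, -0111*, -1000*, -1001*, -1010*, -1011*, -1100*, -1101*, 0-000*, 0-010*, 0-011*, 0-101*, 00-10*, 00-11*, 000-0*, 0001-*, 001-1*, 0011-*, 01-00*, 01-01*, 010-0*, 010-1*, 0100-*, 0101-*, 0110-*, 1-001*, 1-011*, 1-100*, 1-101*, 1-111*, 10-01*, 10-11*, 100-1*, 101-1*, 1010-*, 11-00*, 11-01*, 11-11*, 110-0*, 110-1*, 1100-*, 1101-*, 111-1*, 1110-*
[col 2] --011, --101, -0-11, -01-1, -1-00*, -1-01*, -10-0*, -10-1*, -100-*, -101-*, -110-*, 0-0-0, 0-01-, 00-1-, 01-0-*, 010--*, 1--01*, 1--11*, 1-0-1*, 1-1-1*, 1-10-, 10--1*, 11--1*, 11-0-*, 110--*
[col 3] -1-0-, -10--, 1---1
Prime implicants: --011, --101, -0-11, -01-1, -1-0-, -10--, 0-0-0, 0-01-, 00-1-, 1---1, 1-10-
PI chart (minterm → PIs covering it):
  0 | 0-0-0  (sole → essential)
  2 | 0-0-0,0-01-,00-1-
  3 | --011,-0-11,0-01-,00-1-
  5 | --101,-01-1
  6 | 00-1-  (sole → essential)
  8 | -1-0-,-10--,0-0-0
  9 | -1-0-,-10--
  10 | -10--,0-0-0,0-01-
  11 | --011,-10--,0-01-
  12 | -1-0-  (sole → essential)
  13 | --101,-1-0-
  17 | 1---1  (sole → essential)
  19 | --011,-0-11,1---1
  20 | 1-10-  (sole → essential)
  21 | --101,-01-1,1---1,1-10-
  23 | -0-11,-01-1,1---1
  24 | -1-0-,-10--
  25 | -1-0-,-10--,1---1
  26 | -10--  (sole → essential)
  27 | --011,-10--,1---1
  28 | -1-0-,1-10-
  29 | --101,-1-0-,1---1,1-10-
Essential prime implicants: -1-0-, -10--, 0-0-0, 00-1-, 1---1, 1-10-

6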